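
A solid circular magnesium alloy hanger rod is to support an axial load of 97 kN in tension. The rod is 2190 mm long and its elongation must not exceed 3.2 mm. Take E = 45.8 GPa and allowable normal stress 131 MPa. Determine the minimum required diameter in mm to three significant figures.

Required area A ≥ P/σ_allow = 97000/131 = 740.5 mm².
For a solid circular section, d ≥ √(4A/π) = 30.7 mm.
Elongation limit: A ≥ PL/(Eδ_allow) = 97000·2190/(45800·3.2) = 1449 mm² ⇒ d ≥ 42.96 mm.
The elongation limit governs.

43.0 mm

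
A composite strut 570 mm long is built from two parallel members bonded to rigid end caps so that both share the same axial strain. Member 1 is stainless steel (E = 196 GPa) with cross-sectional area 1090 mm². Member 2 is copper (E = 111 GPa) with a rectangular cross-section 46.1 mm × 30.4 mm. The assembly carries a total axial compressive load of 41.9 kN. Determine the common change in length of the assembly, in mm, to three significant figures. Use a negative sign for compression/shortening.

A_2 = 1401 mm².
Equal strain + equilibrium ⇒ each member carries load in proportion to AE: A₁E₁ = 213600000 N, A₂E₂ = 155600000 N, ΣAE = 369200000 N.
δ = PL/ΣAE = -41900·570/369200000 = -0.06469 mm.

-0.0647 mm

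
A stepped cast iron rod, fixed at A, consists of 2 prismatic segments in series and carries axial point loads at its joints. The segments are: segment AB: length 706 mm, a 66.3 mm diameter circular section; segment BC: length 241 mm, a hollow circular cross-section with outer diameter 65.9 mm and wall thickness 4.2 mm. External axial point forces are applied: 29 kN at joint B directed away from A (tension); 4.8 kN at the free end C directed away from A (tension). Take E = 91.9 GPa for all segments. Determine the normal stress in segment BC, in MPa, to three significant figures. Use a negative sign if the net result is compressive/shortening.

5.90 MPa

Internal axial forces (sectioning from the free end, tension +): N_BC = 4.8 kN, N_AB = 33.8 kN.
A_BC = 814.1 mm².
σ_BC = N_BC/A_BC = 4800/814.1 = 5.896 MPa.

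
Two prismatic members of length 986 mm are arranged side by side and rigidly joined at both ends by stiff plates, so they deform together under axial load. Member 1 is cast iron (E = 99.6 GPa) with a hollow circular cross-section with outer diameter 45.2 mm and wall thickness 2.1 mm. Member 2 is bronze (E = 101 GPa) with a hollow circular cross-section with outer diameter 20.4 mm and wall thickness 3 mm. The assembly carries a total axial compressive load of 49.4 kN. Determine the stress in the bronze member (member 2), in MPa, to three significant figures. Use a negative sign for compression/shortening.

-111 MPa

A_1 = 284.3 mm².
A_2 = 164 mm².
Equal strain + equilibrium ⇒ each member carries load in proportion to AE: A₁E₁ = 28320000 N, A₂E₂ = 16560000 N, ΣAE = 44880000 N.
σ₂ = P·E₂/ΣAE = -49400·101000/44880000 = -111.2 MPa.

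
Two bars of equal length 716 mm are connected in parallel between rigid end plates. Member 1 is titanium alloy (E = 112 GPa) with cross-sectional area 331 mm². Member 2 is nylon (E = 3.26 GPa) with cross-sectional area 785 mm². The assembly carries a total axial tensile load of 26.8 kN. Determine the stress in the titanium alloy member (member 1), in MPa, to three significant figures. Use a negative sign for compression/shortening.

75.7 MPa

Equal strain + equilibrium ⇒ each member carries load in proportion to AE: A₁E₁ = 37070000 N, A₂E₂ = 2559000 N, ΣAE = 39630000 N.
σ₁ = P·E₁/ΣAE = 26800·112000/39630000 = 75.74 MPa.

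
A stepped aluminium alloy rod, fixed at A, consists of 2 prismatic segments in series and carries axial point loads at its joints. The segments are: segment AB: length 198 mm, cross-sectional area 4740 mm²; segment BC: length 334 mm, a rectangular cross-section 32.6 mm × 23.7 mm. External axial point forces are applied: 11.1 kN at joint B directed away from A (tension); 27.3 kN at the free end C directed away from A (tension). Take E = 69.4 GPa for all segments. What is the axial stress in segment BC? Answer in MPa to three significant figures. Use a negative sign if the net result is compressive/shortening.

35.3 MPa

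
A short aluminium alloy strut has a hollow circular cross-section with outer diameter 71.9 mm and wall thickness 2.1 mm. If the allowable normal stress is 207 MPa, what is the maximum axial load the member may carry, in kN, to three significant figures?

95.3 kN

A = 460.5 mm².
P_max = σ_allow · A = 207 · 460.5 = 95320 N = 95.32 kN.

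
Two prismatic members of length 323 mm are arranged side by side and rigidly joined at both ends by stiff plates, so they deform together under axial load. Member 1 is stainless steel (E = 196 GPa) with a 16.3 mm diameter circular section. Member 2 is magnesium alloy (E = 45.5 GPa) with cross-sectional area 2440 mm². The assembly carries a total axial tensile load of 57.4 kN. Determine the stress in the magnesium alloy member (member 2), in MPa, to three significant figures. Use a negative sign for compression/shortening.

A_1 = 208.7 mm².
Equal strain + equilibrium ⇒ each member carries load in proportion to AE: A₁E₁ = 40900000 N, A₂E₂ = 111000000 N, ΣAE = 151900000 N.
σ₂ = P·E₂/ΣAE = 57400·45500/151900000 = 17.19 MPa.

17.2 MPa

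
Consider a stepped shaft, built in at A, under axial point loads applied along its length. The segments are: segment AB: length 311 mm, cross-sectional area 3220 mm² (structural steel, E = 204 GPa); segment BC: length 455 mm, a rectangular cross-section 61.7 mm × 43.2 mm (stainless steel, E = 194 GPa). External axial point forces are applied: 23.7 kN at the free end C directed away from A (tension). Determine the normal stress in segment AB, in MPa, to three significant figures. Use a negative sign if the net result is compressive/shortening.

Internal axial forces (sectioning from the free end, tension +): N_BC = 23.7 kN, N_AB = 23.7 kN.
σ_AB = N_AB/A_AB = 23700/3220 = 7.36 MPa.

7.36 MPa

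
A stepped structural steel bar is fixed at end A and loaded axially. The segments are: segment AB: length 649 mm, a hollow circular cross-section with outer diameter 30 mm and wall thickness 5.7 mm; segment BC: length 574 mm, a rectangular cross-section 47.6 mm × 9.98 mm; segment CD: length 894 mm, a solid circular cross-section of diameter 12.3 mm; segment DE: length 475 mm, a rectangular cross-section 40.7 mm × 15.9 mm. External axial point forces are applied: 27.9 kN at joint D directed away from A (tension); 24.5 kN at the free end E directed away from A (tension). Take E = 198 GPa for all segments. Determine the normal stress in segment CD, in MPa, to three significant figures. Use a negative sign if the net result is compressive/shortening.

441 MPa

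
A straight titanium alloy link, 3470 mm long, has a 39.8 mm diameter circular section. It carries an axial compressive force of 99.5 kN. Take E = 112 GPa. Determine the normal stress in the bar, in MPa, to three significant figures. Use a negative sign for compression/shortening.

-80.0 MPa

A = 1244 mm².
σ = N/A = -99500/1244 = -79.98 MPa.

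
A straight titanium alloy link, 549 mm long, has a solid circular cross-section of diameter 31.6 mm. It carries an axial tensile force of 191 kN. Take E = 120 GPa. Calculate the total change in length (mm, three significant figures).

A = 784.3 mm².
δ_mech = NL/(AE) = 191000·549/(784.3·120000) = 1.114 mm.

1.11 mm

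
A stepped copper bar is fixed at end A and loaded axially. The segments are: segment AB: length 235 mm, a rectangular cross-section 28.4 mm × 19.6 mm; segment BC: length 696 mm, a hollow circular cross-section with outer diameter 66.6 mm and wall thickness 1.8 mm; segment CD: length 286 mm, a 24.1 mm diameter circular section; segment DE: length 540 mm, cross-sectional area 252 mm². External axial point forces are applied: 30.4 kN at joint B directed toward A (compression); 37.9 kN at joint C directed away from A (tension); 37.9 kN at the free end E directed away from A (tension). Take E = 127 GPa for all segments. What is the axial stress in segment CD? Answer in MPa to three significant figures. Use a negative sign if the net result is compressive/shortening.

83.1 MPa

Internal axial forces (sectioning from the free end, tension +): N_DE = 37.9 kN, N_CD = 37.9 kN, N_BC = 75.8 kN, N_AB = 45.4 kN.
A_CD = 456.2 mm².
σ_CD = N_CD/A_CD = 37900/456.2 = 83.08 MPa.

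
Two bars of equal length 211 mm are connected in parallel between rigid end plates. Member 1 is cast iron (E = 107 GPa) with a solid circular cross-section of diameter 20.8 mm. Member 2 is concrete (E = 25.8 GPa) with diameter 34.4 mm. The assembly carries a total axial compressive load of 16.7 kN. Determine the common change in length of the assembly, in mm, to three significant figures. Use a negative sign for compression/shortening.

-0.0584 mm

A_1 = 339.8 mm².
A_2 = 929.4 mm².
Equal strain + equilibrium ⇒ each member carries load in proportion to AE: A₁E₁ = 36360000 N, A₂E₂ = 23980000 N, ΣAE = 60340000 N.
δ = PL/ΣAE = -16700·211/60340000 = -0.0584 mm.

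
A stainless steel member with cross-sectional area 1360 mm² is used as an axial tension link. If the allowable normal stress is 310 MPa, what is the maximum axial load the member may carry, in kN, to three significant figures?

422 kN

P_max = σ_allow · A = 310 · 1360 = 421600 N = 421.6 kN.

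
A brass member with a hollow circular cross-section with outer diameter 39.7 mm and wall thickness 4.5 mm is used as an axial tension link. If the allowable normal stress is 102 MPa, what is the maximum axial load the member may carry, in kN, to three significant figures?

A = 497.6 mm².
P_max = σ_allow · A = 102 · 497.6 = 50760 N = 50.76 kN.

50.8 kN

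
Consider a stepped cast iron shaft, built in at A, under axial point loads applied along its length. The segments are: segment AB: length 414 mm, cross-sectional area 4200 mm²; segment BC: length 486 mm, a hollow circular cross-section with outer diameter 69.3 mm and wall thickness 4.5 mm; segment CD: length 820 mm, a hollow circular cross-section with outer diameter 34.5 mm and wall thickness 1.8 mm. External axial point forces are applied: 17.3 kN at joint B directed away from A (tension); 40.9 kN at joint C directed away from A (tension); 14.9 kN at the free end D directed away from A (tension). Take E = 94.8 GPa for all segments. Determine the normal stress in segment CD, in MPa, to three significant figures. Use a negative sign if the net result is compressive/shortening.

80.6 MPa

Internal axial forces (sectioning from the free end, tension +): N_CD = 14.9 kN, N_BC = 55.8 kN, N_AB = 73.1 kN.
A_CD = 184.9 mm².
σ_CD = N_CD/A_CD = 14900/184.9 = 80.58 MPa.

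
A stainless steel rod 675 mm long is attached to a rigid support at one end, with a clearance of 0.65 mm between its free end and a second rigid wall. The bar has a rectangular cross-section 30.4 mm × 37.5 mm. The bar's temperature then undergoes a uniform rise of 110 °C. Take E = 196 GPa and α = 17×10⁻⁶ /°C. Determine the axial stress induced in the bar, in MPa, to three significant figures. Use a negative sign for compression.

Free thermal expansion αLΔT = 17e-6 · 675 · 110 = 1.262 mm.
The walls engage after the gap closes; constrained expansion = 1.262 − 0.65 = 0.6122 mm.
The walls impose strain ε = −(0.6122)/675 = -9.0704e-04; σ = Eε = 196000 · -9.0704e-04 = -177.8 MPa.

-178 MPa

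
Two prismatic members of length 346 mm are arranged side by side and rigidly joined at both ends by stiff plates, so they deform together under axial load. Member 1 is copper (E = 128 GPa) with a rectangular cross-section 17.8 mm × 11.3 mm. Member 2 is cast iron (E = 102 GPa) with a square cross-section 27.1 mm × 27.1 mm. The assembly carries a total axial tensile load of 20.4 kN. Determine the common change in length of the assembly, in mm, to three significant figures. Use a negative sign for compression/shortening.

0.0701 mm

A_1 = 201.1 mm².
A_2 = 734.4 mm².
Equal strain + equilibrium ⇒ each member carries load in proportion to AE: A₁E₁ = 25750000 N, A₂E₂ = 74910000 N, ΣAE = 100700000 N.
δ = PL/ΣAE = 20400·346/100700000 = 0.07012 mm.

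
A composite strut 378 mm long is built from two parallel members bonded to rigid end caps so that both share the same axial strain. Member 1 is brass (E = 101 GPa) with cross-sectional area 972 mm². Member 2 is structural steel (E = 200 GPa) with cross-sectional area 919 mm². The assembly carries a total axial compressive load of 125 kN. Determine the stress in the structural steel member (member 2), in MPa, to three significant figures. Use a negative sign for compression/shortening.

Equal strain + equilibrium ⇒ each member carries load in proportion to AE: A₁E₁ = 98170000 N, A₂E₂ = 183800000 N, ΣAE = 282000000 N.
σ₂ = P·E₂/ΣAE = -125000·200000/282000000 = -88.66 MPa.

-88.7 MPa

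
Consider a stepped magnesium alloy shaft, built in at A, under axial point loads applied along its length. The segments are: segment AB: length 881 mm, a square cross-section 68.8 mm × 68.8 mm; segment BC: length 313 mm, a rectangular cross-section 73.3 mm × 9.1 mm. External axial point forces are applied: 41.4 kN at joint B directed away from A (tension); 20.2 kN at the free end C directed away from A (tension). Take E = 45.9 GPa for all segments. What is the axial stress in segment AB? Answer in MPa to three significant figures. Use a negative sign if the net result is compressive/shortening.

Internal axial forces (sectioning from the free end, tension +): N_BC = 20.2 kN, N_AB = 61.6 kN.
A_AB = 4733 mm².
σ_AB = N_AB/A_AB = 61600/4733 = 13.01 MPa.

13.0 MPa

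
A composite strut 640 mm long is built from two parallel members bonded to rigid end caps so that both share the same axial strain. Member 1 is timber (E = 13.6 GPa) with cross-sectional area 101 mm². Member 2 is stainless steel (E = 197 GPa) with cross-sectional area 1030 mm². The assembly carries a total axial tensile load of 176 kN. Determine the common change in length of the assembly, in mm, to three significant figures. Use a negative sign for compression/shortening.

0.551 mm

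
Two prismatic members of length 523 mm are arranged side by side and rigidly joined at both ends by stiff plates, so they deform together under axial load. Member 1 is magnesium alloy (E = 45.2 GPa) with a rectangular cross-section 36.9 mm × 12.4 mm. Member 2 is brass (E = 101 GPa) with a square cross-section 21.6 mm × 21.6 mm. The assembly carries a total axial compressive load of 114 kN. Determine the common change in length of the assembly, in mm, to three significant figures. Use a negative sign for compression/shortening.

-0.879 mm

A_1 = 457.6 mm².
A_2 = 466.6 mm².
Equal strain + equilibrium ⇒ each member carries load in proportion to AE: A₁E₁ = 20680000 N, A₂E₂ = 47120000 N, ΣAE = 67800000 N.
δ = PL/ΣAE = -114000·523/67800000 = -0.8793 mm.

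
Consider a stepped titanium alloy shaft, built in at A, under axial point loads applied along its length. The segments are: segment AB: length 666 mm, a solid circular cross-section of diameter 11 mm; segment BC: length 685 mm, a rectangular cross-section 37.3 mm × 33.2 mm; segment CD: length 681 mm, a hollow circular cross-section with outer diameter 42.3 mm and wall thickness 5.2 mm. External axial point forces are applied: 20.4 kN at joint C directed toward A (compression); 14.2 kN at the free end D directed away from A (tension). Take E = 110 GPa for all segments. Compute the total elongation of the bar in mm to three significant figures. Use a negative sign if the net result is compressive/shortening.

-0.281 mm

Internal axial forces (sectioning from the free end, tension +): N_CD = 14.2 kN, N_BC = -6.2 kN, N_AB = -6.2 kN.
A_AB = 95.03 mm².
A_BC = 1238 mm².
A_CD = 606.1 mm².
δ_AB = -6200·666/(95.03·110000) = -0.395 mm
δ_BC = -6200·685/(1238·110000) = -0.03118 mm
δ_CD = 14200·681/(606.1·110000) = 0.145 mm
δ = Σδ_i = -0.2811 mm.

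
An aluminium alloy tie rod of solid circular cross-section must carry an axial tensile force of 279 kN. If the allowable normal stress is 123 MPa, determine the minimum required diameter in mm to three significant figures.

53.7 mm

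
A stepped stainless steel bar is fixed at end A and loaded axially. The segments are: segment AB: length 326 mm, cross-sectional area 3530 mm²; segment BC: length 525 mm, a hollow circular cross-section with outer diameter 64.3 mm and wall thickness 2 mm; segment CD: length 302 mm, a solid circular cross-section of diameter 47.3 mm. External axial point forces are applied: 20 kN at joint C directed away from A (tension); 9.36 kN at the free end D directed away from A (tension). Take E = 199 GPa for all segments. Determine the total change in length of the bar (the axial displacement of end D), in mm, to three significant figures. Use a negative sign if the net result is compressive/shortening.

0.220 mm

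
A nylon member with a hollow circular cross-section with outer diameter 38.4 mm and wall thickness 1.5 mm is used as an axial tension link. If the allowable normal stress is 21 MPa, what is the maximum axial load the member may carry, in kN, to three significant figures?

3.65 kN

A = 173.9 mm².
P_max = σ_allow · A = 21 · 173.9 = 3652 N = 3.652 kN.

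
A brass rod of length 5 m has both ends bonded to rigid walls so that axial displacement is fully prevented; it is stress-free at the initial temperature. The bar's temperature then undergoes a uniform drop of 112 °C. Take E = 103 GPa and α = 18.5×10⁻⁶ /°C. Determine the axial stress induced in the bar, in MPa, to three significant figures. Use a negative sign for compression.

213 MPa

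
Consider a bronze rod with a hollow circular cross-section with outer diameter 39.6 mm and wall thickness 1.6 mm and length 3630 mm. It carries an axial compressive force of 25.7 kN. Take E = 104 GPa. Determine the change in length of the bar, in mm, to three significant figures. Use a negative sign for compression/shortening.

A = 191 mm².
δ_mech = NL/(AE) = -25700·3630/(191·104000) = -4.696 mm.

-4.70 mm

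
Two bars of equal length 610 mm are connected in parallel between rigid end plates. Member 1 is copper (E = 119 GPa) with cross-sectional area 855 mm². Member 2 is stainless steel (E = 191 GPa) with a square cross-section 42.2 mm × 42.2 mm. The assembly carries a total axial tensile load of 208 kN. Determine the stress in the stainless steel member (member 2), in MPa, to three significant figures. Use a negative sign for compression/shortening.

89.9 MPa

A_2 = 1781 mm².
Equal strain + equilibrium ⇒ each member carries load in proportion to AE: A₁E₁ = 101700000 N, A₂E₂ = 340100000 N, ΣAE = 441900000 N.
σ₂ = P·E₂/ΣAE = 208000·191000/441900000 = 89.91 MPa.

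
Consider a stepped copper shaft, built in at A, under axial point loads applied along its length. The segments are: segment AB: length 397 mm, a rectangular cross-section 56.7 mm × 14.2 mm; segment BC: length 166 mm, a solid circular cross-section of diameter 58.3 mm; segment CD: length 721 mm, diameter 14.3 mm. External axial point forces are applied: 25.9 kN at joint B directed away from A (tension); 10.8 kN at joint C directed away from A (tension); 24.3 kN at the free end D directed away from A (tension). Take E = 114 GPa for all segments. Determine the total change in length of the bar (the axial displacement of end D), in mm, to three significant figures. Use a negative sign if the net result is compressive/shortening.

1.24 mm

Internal axial forces (sectioning from the free end, tension +): N_CD = 24.3 kN, N_BC = 35.1 kN, N_AB = 61 kN.
A_AB = 805.1 mm².
A_BC = 2669 mm².
A_CD = 160.6 mm².
δ_AB = 61000·397/(805.1·114000) = 0.2638 mm
δ_BC = 35100·166/(2669·114000) = 0.01915 mm
δ_CD = 24300·721/(160.6·114000) = 0.9569 mm
δ = Σδ_i = 1.24 mm.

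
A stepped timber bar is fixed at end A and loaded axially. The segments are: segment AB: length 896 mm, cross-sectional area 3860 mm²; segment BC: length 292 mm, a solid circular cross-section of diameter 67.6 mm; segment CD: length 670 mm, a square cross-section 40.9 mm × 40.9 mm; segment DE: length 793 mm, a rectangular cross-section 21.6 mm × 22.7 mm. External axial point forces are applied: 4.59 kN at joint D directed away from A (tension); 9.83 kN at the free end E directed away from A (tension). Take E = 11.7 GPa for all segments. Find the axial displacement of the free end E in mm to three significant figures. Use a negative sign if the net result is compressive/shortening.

2.24 mm

Internal axial forces (sectioning from the free end, tension +): N_DE = 9.83 kN, N_CD = 14.42 kN, N_BC = 14.42 kN, N_AB = 14.42 kN.
A_BC = 3589 mm².
A_CD = 1673 mm².
A_DE = 490.3 mm².
δ_AB = 14420·896/(3860·11700) = 0.2861 mm
δ_BC = 14420·292/(3589·11700) = 0.1003 mm
δ_CD = 14420·670/(1673·11700) = 0.4936 mm
δ_DE = 9830·793/(490.3·11700) = 1.359 mm
δ = Σδ_i = 2.239 mm.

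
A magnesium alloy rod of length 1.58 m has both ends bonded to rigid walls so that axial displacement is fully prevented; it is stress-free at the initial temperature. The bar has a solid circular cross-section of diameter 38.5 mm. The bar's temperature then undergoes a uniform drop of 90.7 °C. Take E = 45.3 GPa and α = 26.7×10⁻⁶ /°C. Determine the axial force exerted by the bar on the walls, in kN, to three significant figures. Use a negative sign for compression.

Free thermal expansion αLΔT = 26.7e-6 · 1580 · -90.7 = -3.826 mm.
The walls impose strain ε = −(-3.826)/1580 = 2.4217e-03; σ = Eε = 45300 · 2.4217e-03 = 109.7 MPa.
Wall reaction R = σ·A = 109.7·1164 = 127700 N = 127.7 kN.

128 kN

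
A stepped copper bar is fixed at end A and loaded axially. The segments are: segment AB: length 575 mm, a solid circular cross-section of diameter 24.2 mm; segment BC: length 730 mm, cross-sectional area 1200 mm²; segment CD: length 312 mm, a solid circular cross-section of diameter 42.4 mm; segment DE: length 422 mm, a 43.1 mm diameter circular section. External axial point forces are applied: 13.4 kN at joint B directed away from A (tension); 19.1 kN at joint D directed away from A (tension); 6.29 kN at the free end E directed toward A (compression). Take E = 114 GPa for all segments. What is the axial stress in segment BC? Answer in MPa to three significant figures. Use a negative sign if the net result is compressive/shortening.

Internal axial forces (sectioning from the free end, tension +): N_DE = -6.29 kN, N_CD = 12.81 kN, N_BC = 12.81 kN, N_AB = 26.21 kN.
σ_BC = N_BC/A_BC = 12810/1200 = 10.68 MPa.

10.7 MPa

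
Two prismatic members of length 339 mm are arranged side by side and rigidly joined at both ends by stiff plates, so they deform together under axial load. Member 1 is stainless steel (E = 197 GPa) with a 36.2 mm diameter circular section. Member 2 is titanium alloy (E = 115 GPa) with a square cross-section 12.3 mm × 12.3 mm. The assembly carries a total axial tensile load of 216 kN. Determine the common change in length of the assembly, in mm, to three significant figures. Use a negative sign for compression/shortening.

A_1 = 1029 mm².
A_2 = 151.3 mm².
Equal strain + equilibrium ⇒ each member carries load in proportion to AE: A₁E₁ = 202800000 N, A₂E₂ = 17400000 N, ΣAE = 220200000 N.
δ = PL/ΣAE = 216000·339/220200000 = 0.3326 mm.

0.333 mm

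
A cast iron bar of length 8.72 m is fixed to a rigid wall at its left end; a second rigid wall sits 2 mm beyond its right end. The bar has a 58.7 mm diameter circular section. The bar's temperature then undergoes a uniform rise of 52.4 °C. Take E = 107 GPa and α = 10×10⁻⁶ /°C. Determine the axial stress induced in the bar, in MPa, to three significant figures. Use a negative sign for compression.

Free thermal expansion αLΔT = 10e-6 · 8720 · 52.4 = 4.569 mm.
The walls engage after the gap closes; constrained expansion = 4.569 − 2 = 2.569 mm.
The walls impose strain ε = −(2.569)/8720 = -2.9464e-04; σ = Eε = 107000 · -2.9464e-04 = -31.53 MPa.

-31.5 MPa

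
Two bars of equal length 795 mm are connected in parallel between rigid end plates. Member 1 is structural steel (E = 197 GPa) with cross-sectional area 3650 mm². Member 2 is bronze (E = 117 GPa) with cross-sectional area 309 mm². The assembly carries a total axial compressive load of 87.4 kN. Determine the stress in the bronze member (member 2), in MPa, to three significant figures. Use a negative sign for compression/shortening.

Equal strain + equilibrium ⇒ each member carries load in proportion to AE: A₁E₁ = 719000000 N, A₂E₂ = 36150000 N, ΣAE = 755200000 N.
σ₂ = P·E₂/ΣAE = -87400·117000/755200000 = -13.54 MPa.

-13.5 MPa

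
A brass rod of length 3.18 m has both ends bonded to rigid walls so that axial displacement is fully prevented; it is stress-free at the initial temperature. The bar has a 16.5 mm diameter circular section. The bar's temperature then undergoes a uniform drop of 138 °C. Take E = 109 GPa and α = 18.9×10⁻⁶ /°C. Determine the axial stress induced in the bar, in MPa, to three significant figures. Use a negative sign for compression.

284 MPa

Free thermal expansion αLΔT = 18.9e-6 · 3180 · -138 = -8.294 mm.
The walls impose strain ε = −(-8.294)/3180 = 2.6082e-03; σ = Eε = 109000 · 2.6082e-03 = 284.3 MPa.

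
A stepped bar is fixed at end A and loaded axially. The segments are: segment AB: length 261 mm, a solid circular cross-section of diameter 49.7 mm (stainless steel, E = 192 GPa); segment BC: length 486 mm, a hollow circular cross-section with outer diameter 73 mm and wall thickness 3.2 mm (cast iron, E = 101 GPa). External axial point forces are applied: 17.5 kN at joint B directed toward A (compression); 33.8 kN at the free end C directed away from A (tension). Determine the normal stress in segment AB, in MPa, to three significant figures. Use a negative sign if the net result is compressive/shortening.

Internal axial forces (sectioning from the free end, tension +): N_BC = 33.8 kN, N_AB = 16.3 kN.
A_AB = 1940 mm².
σ_AB = N_AB/A_AB = 16300/1940 = 8.402 MPa.

8.40 MPa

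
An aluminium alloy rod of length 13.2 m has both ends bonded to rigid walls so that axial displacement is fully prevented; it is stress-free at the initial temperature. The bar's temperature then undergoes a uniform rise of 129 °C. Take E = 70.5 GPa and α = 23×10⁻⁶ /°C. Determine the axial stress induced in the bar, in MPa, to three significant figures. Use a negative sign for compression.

Free thermal expansion αLΔT = 23e-6 · 13200 · 129 = 39.16 mm.
The walls impose strain ε = −(39.16)/13200 = -2.9670e-03; σ = Eε = 70500 · -2.9670e-03 = -209.2 MPa.

-209 MPa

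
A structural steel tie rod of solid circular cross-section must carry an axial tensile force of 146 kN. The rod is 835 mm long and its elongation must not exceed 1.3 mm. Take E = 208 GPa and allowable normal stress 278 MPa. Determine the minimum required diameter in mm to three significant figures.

Required area A ≥ P/σ_allow = 146000/278 = 525.2 mm².
For a solid circular section, d ≥ √(4A/π) = 25.86 mm.
Elongation limit: A ≥ PL/(Eδ_allow) = 146000·835/(208000·1.3) = 450.9 mm² ⇒ d ≥ 23.96 mm.
The stress limit governs.

25.9 mm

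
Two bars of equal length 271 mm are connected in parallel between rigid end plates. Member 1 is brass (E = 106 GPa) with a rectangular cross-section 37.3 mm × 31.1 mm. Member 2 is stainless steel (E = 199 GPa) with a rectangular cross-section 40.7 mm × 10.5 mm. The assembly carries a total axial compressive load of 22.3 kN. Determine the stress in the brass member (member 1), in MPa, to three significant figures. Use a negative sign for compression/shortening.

A_1 = 1160 mm².
A_2 = 427.4 mm².
Equal strain + equilibrium ⇒ each member carries load in proportion to AE: A₁E₁ = 123000000 N, A₂E₂ = 85040000 N, ΣAE = 208000000 N.
σ₁ = P·E₁/ΣAE = -22300·106000/208000000 = -11.36 MPa.

-11.4 MPa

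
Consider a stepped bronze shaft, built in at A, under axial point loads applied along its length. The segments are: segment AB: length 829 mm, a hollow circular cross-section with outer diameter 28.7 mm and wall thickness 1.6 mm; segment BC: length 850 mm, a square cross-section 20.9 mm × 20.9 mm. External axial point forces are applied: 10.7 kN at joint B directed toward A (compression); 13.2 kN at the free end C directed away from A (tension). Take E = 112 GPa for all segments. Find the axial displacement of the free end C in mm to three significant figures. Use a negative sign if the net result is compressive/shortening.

0.365 mm

Internal axial forces (sectioning from the free end, tension +): N_BC = 13.2 kN, N_AB = 2.5 kN.
A_AB = 136.2 mm².
A_BC = 436.8 mm².
δ_AB = 2500·829/(136.2·112000) = 0.1358 mm
δ_BC = 13200·850/(436.8·112000) = 0.2293 mm
δ = Σδ_i = 0.3652 mm.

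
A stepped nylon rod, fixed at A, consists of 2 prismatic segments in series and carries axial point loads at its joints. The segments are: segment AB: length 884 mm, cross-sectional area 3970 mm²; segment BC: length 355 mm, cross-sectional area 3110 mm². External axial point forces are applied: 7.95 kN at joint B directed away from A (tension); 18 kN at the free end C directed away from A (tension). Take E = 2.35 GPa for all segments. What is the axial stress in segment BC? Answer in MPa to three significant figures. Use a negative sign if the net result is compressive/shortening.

5.79 MPa

Internal axial forces (sectioning from the free end, tension +): N_BC = 18 kN, N_AB = 25.95 kN.
σ_BC = N_BC/A_BC = 18000/3110 = 5.788 MPa.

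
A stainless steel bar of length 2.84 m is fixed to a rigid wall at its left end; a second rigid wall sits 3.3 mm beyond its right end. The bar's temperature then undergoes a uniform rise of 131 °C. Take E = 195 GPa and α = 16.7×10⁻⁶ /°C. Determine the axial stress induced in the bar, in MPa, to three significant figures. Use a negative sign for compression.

-200 MPa

Free thermal expansion αLΔT = 16.7e-6 · 2840 · 131 = 6.213 mm.
The walls engage after the gap closes; constrained expansion = 6.213 − 3.3 = 2.913 mm.
The walls impose strain ε = −(2.913)/2840 = -1.0257e-03; σ = Eε = 195000 · -1.0257e-03 = -200 MPa.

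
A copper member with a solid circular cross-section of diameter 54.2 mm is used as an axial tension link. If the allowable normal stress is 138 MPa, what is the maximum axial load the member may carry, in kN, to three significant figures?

318 kN

A = 2307 mm².
P_max = σ_allow · A = 138 · 2307 = 318400 N = 318.4 kN.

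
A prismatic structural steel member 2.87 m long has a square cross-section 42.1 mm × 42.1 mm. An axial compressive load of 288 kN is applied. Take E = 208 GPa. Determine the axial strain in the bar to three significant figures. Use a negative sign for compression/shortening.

A = 1772 mm².
σ = N/A = -162.5 MPa; ε = σ/E = -162.5/208000 = -7.812e-04.

-7.81e-04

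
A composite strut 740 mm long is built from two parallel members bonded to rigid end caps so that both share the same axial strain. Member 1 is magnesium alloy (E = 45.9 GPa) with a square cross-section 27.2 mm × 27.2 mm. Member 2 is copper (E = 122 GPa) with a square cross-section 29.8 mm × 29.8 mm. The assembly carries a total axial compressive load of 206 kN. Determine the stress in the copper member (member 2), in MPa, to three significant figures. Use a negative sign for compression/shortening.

-177 MPa

A_1 = 739.8 mm².
A_2 = 888 mm².
Equal strain + equilibrium ⇒ each member carries load in proportion to AE: A₁E₁ = 33960000 N, A₂E₂ = 108300000 N, ΣAE = 142300000 N.
σ₂ = P·E₂/ΣAE = -206000·122000/142300000 = -176.6 MPa.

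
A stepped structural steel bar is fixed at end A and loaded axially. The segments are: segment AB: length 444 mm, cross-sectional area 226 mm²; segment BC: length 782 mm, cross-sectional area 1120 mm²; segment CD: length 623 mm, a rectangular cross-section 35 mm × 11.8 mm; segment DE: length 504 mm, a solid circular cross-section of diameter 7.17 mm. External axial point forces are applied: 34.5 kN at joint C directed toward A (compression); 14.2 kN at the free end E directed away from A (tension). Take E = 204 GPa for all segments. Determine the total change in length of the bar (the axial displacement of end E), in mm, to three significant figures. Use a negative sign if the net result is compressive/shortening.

Internal axial forces (sectioning from the free end, tension +): N_DE = 14.2 kN, N_CD = 14.2 kN, N_BC = -20.3 kN, N_AB = -20.3 kN.
A_CD = 413 mm².
A_DE = 40.38 mm².
δ_AB = -20300·444/(226·204000) = -0.1955 mm
δ_BC = -20300·782/(1120·204000) = -0.06948 mm
δ_CD = 14200·623/(413·204000) = 0.105 mm
δ_DE = 14200·504/(40.38·204000) = 0.8689 mm
δ = Σδ_i = 0.7089 mm.

0.709 mm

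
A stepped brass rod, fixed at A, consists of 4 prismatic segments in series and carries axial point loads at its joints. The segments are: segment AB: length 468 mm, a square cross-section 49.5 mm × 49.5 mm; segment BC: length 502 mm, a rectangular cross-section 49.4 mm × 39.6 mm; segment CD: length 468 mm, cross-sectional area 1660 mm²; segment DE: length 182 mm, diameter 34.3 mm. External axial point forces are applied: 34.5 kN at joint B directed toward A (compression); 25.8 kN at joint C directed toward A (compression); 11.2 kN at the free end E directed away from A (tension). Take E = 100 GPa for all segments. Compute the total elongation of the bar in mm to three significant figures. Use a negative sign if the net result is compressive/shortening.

Internal axial forces (sectioning from the free end, tension +): N_DE = 11.2 kN, N_CD = 11.2 kN, N_BC = -14.6 kN, N_AB = -49.1 kN.
A_AB = 2450 mm².
A_BC = 1956 mm².
A_DE = 924 mm².
δ_AB = -49100·468/(2450·100000) = -0.09378 mm
δ_BC = -14600·502/(1956·100000) = -0.03747 mm
δ_CD = 11200·468/(1660·100000) = 0.03158 mm
δ_DE = 11200·182/(924·100000) = 0.02206 mm
δ = Σδ_i = -0.07761 mm.

-0.0776 mm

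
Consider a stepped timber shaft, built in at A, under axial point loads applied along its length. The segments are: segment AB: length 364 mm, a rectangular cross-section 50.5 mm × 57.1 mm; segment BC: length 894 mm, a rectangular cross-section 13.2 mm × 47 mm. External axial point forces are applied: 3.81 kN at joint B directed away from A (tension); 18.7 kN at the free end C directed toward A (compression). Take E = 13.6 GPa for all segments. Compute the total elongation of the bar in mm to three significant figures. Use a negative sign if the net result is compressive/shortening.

-2.12 mm

Internal axial forces (sectioning from the free end, tension +): N_BC = -18.7 kN, N_AB = -14.89 kN.
A_AB = 2884 mm².
A_BC = 620.4 mm².
δ_AB = -14890·364/(2884·13600) = -0.1382 mm
δ_BC = -18700·894/(620.4·13600) = -1.981 mm
δ = Σδ_i = -2.12 mm.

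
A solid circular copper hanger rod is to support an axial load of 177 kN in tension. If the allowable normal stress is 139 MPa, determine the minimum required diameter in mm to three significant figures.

Required area A ≥ P/σ_allow = 177000/139 = 1273 mm².
For a solid circular section, d ≥ √(4A/π) = 40.27 mm.

40.3 mm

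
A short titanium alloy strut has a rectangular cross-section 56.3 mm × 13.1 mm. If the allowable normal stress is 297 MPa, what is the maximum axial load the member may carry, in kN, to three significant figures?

A = 737.5 mm².
P_max = σ_allow · A = 297 · 737.5 = 219000 N = 219 kN.

219 kN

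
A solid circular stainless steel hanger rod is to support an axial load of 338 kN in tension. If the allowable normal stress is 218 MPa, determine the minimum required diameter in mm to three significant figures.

44.4 mm

Required area A ≥ P/σ_allow = 338000/218 = 1550 mm².
For a solid circular section, d ≥ √(4A/π) = 44.43 mm.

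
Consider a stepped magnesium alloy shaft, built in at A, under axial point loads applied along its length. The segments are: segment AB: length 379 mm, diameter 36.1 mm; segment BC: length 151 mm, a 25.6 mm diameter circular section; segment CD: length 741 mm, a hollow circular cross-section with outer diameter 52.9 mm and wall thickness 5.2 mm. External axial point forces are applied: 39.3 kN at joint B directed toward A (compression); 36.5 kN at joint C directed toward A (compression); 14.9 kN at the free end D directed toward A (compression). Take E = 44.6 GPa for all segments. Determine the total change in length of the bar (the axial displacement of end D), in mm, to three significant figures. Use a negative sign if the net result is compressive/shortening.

-1.41 mm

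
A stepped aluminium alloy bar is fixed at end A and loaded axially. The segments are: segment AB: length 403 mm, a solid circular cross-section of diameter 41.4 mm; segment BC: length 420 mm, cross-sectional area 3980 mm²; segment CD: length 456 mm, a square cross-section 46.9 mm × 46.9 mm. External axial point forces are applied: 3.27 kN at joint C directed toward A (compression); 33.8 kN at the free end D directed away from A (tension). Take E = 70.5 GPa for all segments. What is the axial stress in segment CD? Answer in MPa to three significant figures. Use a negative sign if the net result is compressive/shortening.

15.4 MPa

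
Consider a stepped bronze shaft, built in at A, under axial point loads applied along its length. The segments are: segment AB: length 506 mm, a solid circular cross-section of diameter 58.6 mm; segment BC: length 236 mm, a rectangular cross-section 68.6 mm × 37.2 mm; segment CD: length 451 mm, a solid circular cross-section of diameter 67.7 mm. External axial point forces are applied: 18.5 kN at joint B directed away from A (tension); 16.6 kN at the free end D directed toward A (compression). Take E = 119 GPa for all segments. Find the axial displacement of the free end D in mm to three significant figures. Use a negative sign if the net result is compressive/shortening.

Internal axial forces (sectioning from the free end, tension +): N_CD = -16.6 kN, N_BC = -16.6 kN, N_AB = 1.9 kN.
A_AB = 2697 mm².
A_BC = 2552 mm².
A_CD = 3600 mm².
δ_AB = 1900·506/(2697·119000) = 0.002996 mm
δ_BC = -16600·236/(2552·119000) = -0.0129 mm
δ_CD = -16600·451/(3600·119000) = -0.01748 mm
δ = Σδ_i = -0.02738 mm.

-0.0274 mm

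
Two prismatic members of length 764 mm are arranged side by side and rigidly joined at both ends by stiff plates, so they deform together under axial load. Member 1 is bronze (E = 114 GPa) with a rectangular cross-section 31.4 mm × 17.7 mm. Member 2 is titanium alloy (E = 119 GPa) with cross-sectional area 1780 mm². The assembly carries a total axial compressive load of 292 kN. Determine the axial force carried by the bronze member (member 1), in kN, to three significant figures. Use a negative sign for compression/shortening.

A_1 = 555.8 mm².
Equal strain + equilibrium ⇒ each member carries load in proportion to AE: A₁E₁ = 63360000 N, A₂E₂ = 211800000 N, ΣAE = 275200000 N.
F₁ = P·A₁E₁/ΣAE = -292000·63360000/275200000 = -67230 N.

-67.2 kN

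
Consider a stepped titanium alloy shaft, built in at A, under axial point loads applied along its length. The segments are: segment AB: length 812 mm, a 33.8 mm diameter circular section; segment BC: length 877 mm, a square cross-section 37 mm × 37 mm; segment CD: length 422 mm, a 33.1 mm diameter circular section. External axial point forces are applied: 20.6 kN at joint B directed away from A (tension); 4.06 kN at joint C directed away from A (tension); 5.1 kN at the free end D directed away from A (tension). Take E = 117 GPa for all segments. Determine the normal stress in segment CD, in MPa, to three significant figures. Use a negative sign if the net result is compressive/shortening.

5.93 MPa

Internal axial forces (sectioning from the free end, tension +): N_CD = 5.1 kN, N_BC = 9.16 kN, N_AB = 29.76 kN.
A_CD = 860.5 mm².
σ_CD = N_CD/A_CD = 5100/860.5 = 5.927 MPa.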